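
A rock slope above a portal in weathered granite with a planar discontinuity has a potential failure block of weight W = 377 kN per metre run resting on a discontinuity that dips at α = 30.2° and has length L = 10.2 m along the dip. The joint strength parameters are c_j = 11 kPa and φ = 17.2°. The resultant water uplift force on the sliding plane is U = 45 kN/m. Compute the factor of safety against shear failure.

Resolving the block weight along and normal to the plane and applying the Mohr–Coulomb strength on the joint:
N' = W cosα − U = 377·cos30.2° − 45 = 280.8 kN/m
Driving force T = W sinα = 377·sin30.2° = 189.6 kN/m
Resisting force R = c_j·L + N'·tanφ = 11·10.2 + 280.8·tan17.2° = 112.2 + 86.9 = 199.1 kN/m
FS = R / T = 199.1 / 189.6 = 1.050

FS = 1.05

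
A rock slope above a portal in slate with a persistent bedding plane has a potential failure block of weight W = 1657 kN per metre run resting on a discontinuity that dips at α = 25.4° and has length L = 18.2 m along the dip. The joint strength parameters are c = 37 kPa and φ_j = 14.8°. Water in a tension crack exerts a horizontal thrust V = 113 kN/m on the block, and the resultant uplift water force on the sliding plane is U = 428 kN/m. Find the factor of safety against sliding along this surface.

FS = 1.16

Resolving the block weight along and normal to the plane and applying the Mohr–Coulomb strength on the joint:
N' = W cosα − U − V sinα = 1657·cos25.4° − 428 − 113·sin25.4° = 1020.4 kN/m
Driving force T = W sinα + V cosα = 1657·sin25.4° + 113·cos25.4° = 812.8 kN/m
Resisting force R = c·L + N'·tanφ_j = 37·18.2 + 1020.4·tan14.8° = 673.4 + 269.6 = 943.0 kN/m
FS = R / T = 943.0 / 812.8 = 1.160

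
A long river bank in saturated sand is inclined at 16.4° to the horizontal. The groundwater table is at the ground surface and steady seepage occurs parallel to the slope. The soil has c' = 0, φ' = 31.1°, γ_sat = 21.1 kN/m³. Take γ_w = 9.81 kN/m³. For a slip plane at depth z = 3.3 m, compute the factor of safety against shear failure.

With seepage parallel to the slope and the water table at the surface, the effective normal stress on the slip plane uses the buoyant unit weight γ' = γ_sat − γ_w while the driving shear stress uses γ_sat:
FS = [c' + γ' z cos²β tanφ'] / [γ_sat z sinβ cosβ]
(For c' = 0 this reduces to FS = (γ'/γ_sat)·tanφ'/tanβ.)
γ' = 21.1 − 9.81 = 11.29 kN/m³
Numerator = 0.0 + 11.29·3.3·cos²16.4°·tan31.1° = 0.0 + 11.29·3.3·0.9203·0.6032 = 20.683 kPa
Denominator = 21.1·3.3·sin16.4°·cos16.4° = 21.1·3.3·0.2823·0.9593 = 18.860 kPa
FS = 20.683 / 18.860 = 1.097

FS = 1.10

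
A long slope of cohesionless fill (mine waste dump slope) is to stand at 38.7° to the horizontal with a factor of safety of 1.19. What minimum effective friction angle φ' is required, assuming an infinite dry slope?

FS = tanφ'/tanβ ⇒ tanφ' = FS · tanβ = 1.19 · tan38.7° = 0.9534
φ' = arctan(0.9534) = 43.63°

φ' = 43.6°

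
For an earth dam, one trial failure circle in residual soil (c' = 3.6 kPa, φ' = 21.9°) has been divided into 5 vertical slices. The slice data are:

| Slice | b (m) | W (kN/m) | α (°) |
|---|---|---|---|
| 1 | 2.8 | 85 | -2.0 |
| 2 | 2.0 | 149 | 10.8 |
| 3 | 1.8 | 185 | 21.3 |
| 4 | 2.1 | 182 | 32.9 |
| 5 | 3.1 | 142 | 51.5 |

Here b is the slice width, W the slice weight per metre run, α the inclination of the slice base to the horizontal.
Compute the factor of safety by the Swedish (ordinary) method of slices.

Ordinary method of slices: FS = Σ[c'·Δl_i + (W_i cosα_i)·tanφ'] / Σ W_i sinα_i, with Δl_i = b_i / cosα_i.
Slice 1: Δl = 2.8/cos(-2.0°) = 2.802 m; N'_1 = 85·cos(-2.0°) = 84.9; c'Δl = 10.09; W sinα = -3.0
Slice 2: Δl = 2.0/cos10.8° = 2.036 m; N'_2 = 149·cos10.8° = 146.4; c'Δl = 7.33; W sinα = 27.9
Slice 3: Δl = 1.8/cos21.3° = 1.932 m; N'_3 = 185·cos21.3° = 172.4; c'Δl = 6.96; W sinα = 67.2
Slice 4: Δl = 2.1/cos32.9° = 2.501 m; N'_4 = 182·cos32.9° = 152.8; c'Δl = 9.00; W sinα = 98.9
Slice 5: Δl = 3.1/cos51.5° = 4.980 m; N'_5 = 142·cos51.5° = 88.4; c'Δl = 17.93; W sinα = 111.1
Σc'Δl = 51.3 kN/m; ΣN' = 644.9 kN/m; ΣW sinα = 302.1 kN/m
Resisting = 51.3 + 644.9·tan21.9° = 51.3 + 259.2 = 310.5 kN/m
FS = 310.5 / 302.1 = 1.028

FS = 1.03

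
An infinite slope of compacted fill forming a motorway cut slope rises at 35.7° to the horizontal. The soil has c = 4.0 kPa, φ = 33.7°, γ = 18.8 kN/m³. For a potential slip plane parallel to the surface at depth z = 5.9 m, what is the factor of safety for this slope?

For an infinite slope with a slip plane parallel to the surface (no pore pressure): FS = [c + γz cos²β tanφ] / [γz sinβ cosβ].
γz = 18.8·5.9 = 110.92 kN/m²
Numerator = 4.0 + 110.92·cos²35.7°·tan33.7° = 4.0 + 110.92·0.6595·0.6669 = 52.785 kPa
Denominator = 110.92·sin35.7°·cos35.7° = 110.92·0.5835·0.8121 = 52.563 kPa
FS = 52.785 / 52.563 = 1.004

FS = 1.00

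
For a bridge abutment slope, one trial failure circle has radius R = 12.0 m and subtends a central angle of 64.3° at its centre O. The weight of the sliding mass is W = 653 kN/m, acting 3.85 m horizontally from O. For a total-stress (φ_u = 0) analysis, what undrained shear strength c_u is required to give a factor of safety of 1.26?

c_u = 19.6 kPa

FS = c_u·L_a·R / (W·d), so c_u = FS·W·d / (L_a·R).
Arc length L_a = R·θ = 12.0·(64.3°·π/180) = 12.0·1.1222 = 13.47 m
c_u = 1.26·653·3.85 / (13.47·12.0) = 3167.7 / 161.60 = 19.60 kPa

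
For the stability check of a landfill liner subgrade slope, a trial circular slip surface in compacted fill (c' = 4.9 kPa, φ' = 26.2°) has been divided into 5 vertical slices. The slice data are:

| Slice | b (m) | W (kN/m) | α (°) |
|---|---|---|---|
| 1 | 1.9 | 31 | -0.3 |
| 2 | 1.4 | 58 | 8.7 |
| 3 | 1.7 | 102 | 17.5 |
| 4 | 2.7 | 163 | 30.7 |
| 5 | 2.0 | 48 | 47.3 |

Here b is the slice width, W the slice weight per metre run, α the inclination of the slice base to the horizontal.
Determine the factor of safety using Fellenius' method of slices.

FS = 1.46

Ordinary method of slices: FS = Σ[c'·Δl_i + (W_i cosα_i)·tanφ'] / Σ W_i sinα_i, with Δl_i = b_i / cosα_i.
Slice 1: Δl = 1.9/cos(-0.3°) = 1.900 m; N'_1 = 31·cos(-0.3°) = 31.0; c'Δl = 9.31; W sinα = -0.2
Slice 2: Δl = 1.4/cos8.7° = 1.416 m; N'_2 = 58·cos8.7° = 57.3; c'Δl = 6.94; W sinα = 8.8
Slice 3: Δl = 1.7/cos17.5° = 1.782 m; N'_3 = 102·cos17.5° = 97.3; c'Δl = 8.73; W sinα = 30.7
Slice 4: Δl = 2.7/cos30.7° = 3.140 m; N'_4 = 163·cos30.7° = 140.2; c'Δl = 15.39; W sinα = 83.2
Slice 5: Δl = 2.0/cos47.3° = 2.949 m; N'_5 = 48·cos47.3° = 32.6; c'Δl = 14.45; W sinα = 35.3
Σc'Δl = 54.8 kN/m; ΣN' = 358.3 kN/m; ΣW sinα = 157.8 kN/m
Resisting = 54.8 + 358.3·tan26.2° = 54.8 + 176.3 = 231.1 kN/m
FS = 231.1 / 157.8 = 1.465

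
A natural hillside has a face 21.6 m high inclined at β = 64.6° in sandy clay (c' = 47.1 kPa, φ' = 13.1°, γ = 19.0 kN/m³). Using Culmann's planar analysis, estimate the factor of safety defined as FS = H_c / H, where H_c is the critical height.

H_c = (4c'/γ) · sinβ cosφ' / [1 − cos(β − φ')]
    = (4·47.1/19.0) · sin64.6°·cos13.1° / [1 − cos51.5°]
    = 9.916 · 0.8798 / 0.3775 = 23.11 m
FS = H_c / H = 23.11 / 21.6 = 1.070

FS = 1.07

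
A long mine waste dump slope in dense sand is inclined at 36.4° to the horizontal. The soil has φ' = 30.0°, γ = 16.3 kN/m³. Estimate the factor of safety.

FS = 0.78

For a dry cohesionless infinite slope the factor of safety is FS = tanφ' / tanβ.
FS = tan30.0° / tan36.4° = 0.5774 / 0.7373 = 0.783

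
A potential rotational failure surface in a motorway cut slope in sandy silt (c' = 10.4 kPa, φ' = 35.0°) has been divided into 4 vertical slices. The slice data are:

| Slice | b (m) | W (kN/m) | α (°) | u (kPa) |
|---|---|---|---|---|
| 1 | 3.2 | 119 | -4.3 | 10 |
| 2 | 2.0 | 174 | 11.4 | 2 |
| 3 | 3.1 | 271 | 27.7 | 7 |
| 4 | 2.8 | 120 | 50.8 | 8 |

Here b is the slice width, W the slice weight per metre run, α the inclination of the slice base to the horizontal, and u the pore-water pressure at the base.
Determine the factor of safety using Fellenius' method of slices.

FS = 2.02

Ordinary method of slices: FS = Σ[c'·Δl_i + (W_i cosα_i − u_i·Δl_i)·tanφ'] / Σ W_i sinα_i, with Δl_i = b_i / cosα_i.
Slice 1: Δl = 3.2/cos(-4.3°) = 3.209 m; N'_1 = 119·cos(-4.3°) − 10·3.209 = 86.6; c'Δl = 33.37; W sinα = -8.9
Slice 2: Δl = 2.0/cos11.4° = 2.040 m; N'_2 = 174·cos11.4° − 2·2.040 = 166.5; c'Δl = 21.22; W sinα = 34.4
Slice 3: Δl = 3.1/cos27.7° = 3.501 m; N'_3 = 271·cos27.7° − 7·3.501 = 215.4; c'Δl = 36.41; W sinα = 126.0
Slice 4: Δl = 2.8/cos50.8° = 4.430 m; N'_4 = 120·cos50.8° − 8·4.430 = 40.4; c'Δl = 46.07; W sinα = 93.0
Σc'Δl = 137.1 kN/m; ΣN' = 508.9 kN/m; ΣW sinα = 244.4 kN/m
Resisting = 137.1 + 508.9·tan35.0° = 137.1 + 356.3 = 493.4 kN/m
FS = 493.4 / 244.4 = 2.019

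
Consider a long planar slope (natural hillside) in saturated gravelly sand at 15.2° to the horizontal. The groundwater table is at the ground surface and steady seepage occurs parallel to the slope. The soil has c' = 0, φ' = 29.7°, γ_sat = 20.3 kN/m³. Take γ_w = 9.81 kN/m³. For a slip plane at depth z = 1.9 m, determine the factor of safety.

With seepage parallel to the slope and the water table at the surface, the effective normal stress on the slip plane uses the buoyant unit weight γ' = γ_sat − γ_w while the driving shear stress uses γ_sat:
FS = [c' + γ' z cos²β tanφ'] / [γ_sat z sinβ cosβ]
(For c' = 0 this reduces to FS = (γ'/γ_sat)·tanφ'/tanβ.)
γ' = 20.3 − 9.81 = 10.49 kN/m³
Numerator = 0.0 + 10.49·1.9·cos²15.2°·tan29.7° = 0.0 + 10.49·1.9·0.9313·0.5704 = 10.587 kPa
Denominator = 20.3·1.9·sin15.2°·cos15.2° = 20.3·1.9·0.2622·0.9650 = 9.759 kPa
FS = 10.587 / 9.759 = 1.085

FS = 1.08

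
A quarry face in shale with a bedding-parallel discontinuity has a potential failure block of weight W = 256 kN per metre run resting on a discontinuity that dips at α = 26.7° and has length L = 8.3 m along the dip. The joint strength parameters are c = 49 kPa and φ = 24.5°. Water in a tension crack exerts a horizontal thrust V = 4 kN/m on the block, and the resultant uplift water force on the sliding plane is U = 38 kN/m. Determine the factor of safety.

Resolving the block weight along and normal to the plane and applying the Mohr–Coulomb strength on the joint:
N' = W cosα − U − V sinα = 256·cos26.7° − 38 − 4·sin26.7° = 188.9 kN/m
Driving force T = W sinα + V cosα = 256·sin26.7° + 4·cos26.7° = 118.6 kN/m
Resisting force R = c·L + N'·tanφ = 49·8.3 + 188.9·tan24.5° = 406.7 + 86.1 = 492.8 kN/m
FS = R / T = 492.8 / 118.6 = 4.155

FS = 4.16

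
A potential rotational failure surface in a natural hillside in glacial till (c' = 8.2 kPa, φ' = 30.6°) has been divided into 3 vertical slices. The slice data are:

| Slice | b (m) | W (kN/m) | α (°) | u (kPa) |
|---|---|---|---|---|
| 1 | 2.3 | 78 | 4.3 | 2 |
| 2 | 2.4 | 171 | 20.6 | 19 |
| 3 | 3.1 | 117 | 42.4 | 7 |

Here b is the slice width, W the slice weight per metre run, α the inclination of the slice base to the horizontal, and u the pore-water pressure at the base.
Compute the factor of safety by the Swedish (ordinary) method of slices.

FS = 1.50

Ordinary method of slices: FS = Σ[c'·Δl_i + (W_i cosα_i − u_i·Δl_i)·tanφ'] / Σ W_i sinα_i, with Δl_i = b_i / cosα_i.
Slice 1: Δl = 2.3/cos4.3° = 2.306 m; N'_1 = 78·cos4.3° − 2·2.306 = 73.2; c'Δl = 18.91; W sinα = 5.8
Slice 2: Δl = 2.4/cos20.6° = 2.564 m; N'_2 = 171·cos20.6° − 19·2.564 = 111.4; c'Δl = 21.02; W sinα = 60.2
Slice 3: Δl = 3.1/cos42.4° = 4.198 m; N'_3 = 117·cos42.4° − 7·4.198 = 57.0; c'Δl = 34.42; W sinα = 78.9
Σc'Δl = 74.4 kN/m; ΣN' = 241.5 kN/m; ΣW sinα = 144.9 kN/m
Resisting = 74.4 + 241.5·tan30.6° = 74.4 + 142.8 = 217.2 kN/m
FS = 217.2 / 144.9 = 1.499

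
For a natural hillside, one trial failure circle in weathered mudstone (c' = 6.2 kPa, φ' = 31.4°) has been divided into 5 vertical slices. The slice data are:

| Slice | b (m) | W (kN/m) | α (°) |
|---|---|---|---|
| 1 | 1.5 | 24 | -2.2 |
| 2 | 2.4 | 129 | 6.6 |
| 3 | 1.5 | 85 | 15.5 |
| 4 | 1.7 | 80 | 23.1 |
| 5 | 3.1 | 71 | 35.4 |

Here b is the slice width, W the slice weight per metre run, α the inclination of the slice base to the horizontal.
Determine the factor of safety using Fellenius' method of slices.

Ordinary method of slices: FS = Σ[c'·Δl_i + (W_i cosα_i)·tanφ'] / Σ W_i sinα_i, with Δl_i = b_i / cosα_i.
Slice 1: Δl = 1.5/cos(-2.2°) = 1.501 m; N'_1 = 24·cos(-2.2°) = 24.0; c'Δl = 9.31; W sinα = -0.9
Slice 2: Δl = 2.4/cos6.6° = 2.416 m; N'_2 = 129·cos6.6° = 128.1; c'Δl = 14.98; W sinα = 14.8
Slice 3: Δl = 1.5/cos15.5° = 1.557 m; N'_3 = 85·cos15.5° = 81.9; c'Δl = 9.65; W sinα = 22.7
Slice 4: Δl = 1.7/cos23.1° = 1.848 m; N'_4 = 80·cos23.1° = 73.6; c'Δl = 11.46; W sinα = 31.4
Slice 5: Δl = 3.1/cos35.4° = 3.803 m; N'_5 = 71·cos35.4° = 57.9; c'Δl = 23.58; W sinα = 41.1
Σc'Δl = 69.0 kN/m; ΣN' = 365.5 kN/m; ΣW sinα = 109.1 kN/m
Resisting = 69.0 + 365.5·tan31.4° = 69.0 + 223.1 = 292.1 kN/m
FS = 292.1 / 109.1 = 2.676

FS = 2.68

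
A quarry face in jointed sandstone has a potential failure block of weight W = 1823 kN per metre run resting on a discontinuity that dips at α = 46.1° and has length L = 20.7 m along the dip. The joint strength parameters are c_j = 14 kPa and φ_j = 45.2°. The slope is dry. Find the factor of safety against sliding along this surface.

Resolving the block weight along and normal to the plane and applying the Mohr–Coulomb strength on the joint:
N' = W cosα = 1823·cos46.1° = 1264.1 kN/m
Driving force T = W sinα = 1823·sin46.1° = 1313.6 kN/m
Resisting force R = c_j·L + N'·tanφ_j = 14·20.7 + 1264.1·tan45.2° = 289.8 + 1272.9 = 1562.7 kN/m
FS = R / T = 1562.7 / 1313.6 = 1.190

FS = 1.19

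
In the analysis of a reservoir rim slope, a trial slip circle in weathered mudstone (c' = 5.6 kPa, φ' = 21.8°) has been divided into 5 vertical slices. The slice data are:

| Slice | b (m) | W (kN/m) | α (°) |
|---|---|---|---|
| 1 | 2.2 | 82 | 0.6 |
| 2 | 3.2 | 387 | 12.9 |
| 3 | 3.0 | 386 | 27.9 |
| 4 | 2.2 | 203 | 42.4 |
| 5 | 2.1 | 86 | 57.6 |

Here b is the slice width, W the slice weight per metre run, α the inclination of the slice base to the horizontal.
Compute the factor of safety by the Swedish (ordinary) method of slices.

FS = 1.02

Ordinary method of slices: FS = Σ[c'·Δl_i + (W_i cosα_i)·tanφ'] / Σ W_i sinα_i, with Δl_i = b_i / cosα_i.
Slice 1: Δl = 2.2/cos0.6° = 2.200 m; N'_1 = 82·cos0.6° = 82.0; c'Δl = 12.32; W sinα = 0.9
Slice 2: Δl = 3.2/cos12.9° = 3.283 m; N'_2 = 387·cos12.9° = 377.2; c'Δl = 18.38; W sinα = 86.4
Slice 3: Δl = 3.0/cos27.9° = 3.395 m; N'_3 = 386·cos27.9° = 341.1; c'Δl = 19.01; W sinα = 180.6
Slice 4: Δl = 2.2/cos42.4° = 2.979 m; N'_4 = 203·cos42.4° = 149.9; c'Δl = 16.68; W sinα = 136.9
Slice 5: Δl = 2.1/cos57.6° = 3.919 m; N'_5 = 86·cos57.6° = 46.1; c'Δl = 21.95; W sinα = 72.6
Σc'Δl = 88.3 kN/m; ΣN' = 996.3 kN/m; ΣW sinα = 477.4 kN/m
Resisting = 88.3 + 996.3·tan21.8° = 88.3 + 398.5 = 486.9 kN/m
FS = 486.9 / 477.4 = 1.020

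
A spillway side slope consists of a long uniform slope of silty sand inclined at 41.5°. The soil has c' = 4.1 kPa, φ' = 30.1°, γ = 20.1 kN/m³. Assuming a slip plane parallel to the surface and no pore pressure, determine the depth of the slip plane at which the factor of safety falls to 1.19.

z = 0.77 m

Setting FS = 1.19 in FS = [c' + γz cos²β tanφ'] / [γz sinβ cosβ] and solving for z:
z = c' / [γ cosβ (FS·sinβ − cosβ·tanφ')]
  = 4.1 / [20.1·cos41.5°·(1.19·sin41.5° − cos41.5°·tan30.1°)]
  = 4.1 / [20.1·0.7490·(1.19·0.6626 − 0.7490·0.5797)]
  = 4.1 / 5.3346 = 0.769 m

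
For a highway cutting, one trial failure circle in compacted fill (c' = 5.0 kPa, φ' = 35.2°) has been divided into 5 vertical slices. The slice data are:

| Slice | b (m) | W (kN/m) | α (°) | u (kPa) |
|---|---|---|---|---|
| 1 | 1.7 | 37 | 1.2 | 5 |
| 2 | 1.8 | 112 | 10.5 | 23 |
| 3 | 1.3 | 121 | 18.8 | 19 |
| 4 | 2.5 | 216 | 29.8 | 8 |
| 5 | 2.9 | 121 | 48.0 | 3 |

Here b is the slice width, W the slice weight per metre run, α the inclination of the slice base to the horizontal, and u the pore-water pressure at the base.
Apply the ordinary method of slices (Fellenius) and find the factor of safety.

FS = 1.38

Ordinary method of slices: FS = Σ[c'·Δl_i + (W_i cosα_i − u_i·Δl_i)·tanφ'] / Σ W_i sinα_i, with Δl_i = b_i / cosα_i.
Slice 1: Δl = 1.7/cos1.2° = 1.700 m; N'_1 = 37·cos1.2° − 5·1.700 = 28.5; c'Δl = 8.50; W sinα = 0.8
Slice 2: Δl = 1.8/cos10.5° = 1.831 m; N'_2 = 112·cos10.5° − 23·1.831 = 68.0; c'Δl = 9.15; W sinα = 20.4
Slice 3: Δl = 1.3/cos18.8° = 1.373 m; N'_3 = 121·cos18.8° − 19·1.373 = 88.5; c'Δl = 6.87; W sinα = 39.0
Slice 4: Δl = 2.5/cos29.8° = 2.881 m; N'_4 = 216·cos29.8° − 8·2.881 = 164.4; c'Δl = 14.40; W sinα = 107.3
Slice 5: Δl = 2.9/cos48.0° = 4.334 m; N'_5 = 121·cos48.0° − 3·4.334 = 68.0; c'Δl = 21.67; W sinα = 89.9
Σc'Δl = 60.6 kN/m; ΣN' = 417.3 kN/m; ΣW sinα = 257.4 kN/m
Resisting = 60.6 + 417.3·tan35.2° = 60.6 + 294.4 = 355.0 kN/m
FS = 355.0 / 257.4 = 1.379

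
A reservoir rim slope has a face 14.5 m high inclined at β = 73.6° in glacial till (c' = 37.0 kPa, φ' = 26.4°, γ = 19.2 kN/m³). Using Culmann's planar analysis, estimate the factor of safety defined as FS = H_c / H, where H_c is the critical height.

FS = 1.42

H_c = (4c'/γ) · sinβ cosφ' / [1 − cos(β − φ')]
    = (4·37.0/19.2) · sin73.6°·cos26.4° / [1 − cos47.2°]
    = 7.708 · 0.8593 / 0.3206 = 20.66 m
FS = H_c / H = 20.66 / 14.5 = 1.425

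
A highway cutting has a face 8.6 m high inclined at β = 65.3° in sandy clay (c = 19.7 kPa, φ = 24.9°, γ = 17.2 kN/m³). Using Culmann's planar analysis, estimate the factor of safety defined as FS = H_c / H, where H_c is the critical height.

FS = 1.84

H_c = (4c/γ) · sinβ cosφ / [1 − cos(β − φ)]
    = (4·19.7/17.2) · sin65.3°·cos24.9° / [1 − cos40.4°]
    = 4.581 · 0.8241 / 0.2385 = 15.83 m
FS = H_c / H = 15.83 / 8.6 = 1.841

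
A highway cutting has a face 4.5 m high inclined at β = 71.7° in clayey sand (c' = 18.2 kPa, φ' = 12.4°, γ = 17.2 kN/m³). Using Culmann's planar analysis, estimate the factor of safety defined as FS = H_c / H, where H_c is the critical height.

H_c = (4c'/γ) · sinβ cosφ' / [1 − cos(β − φ')]
    = (4·18.2/17.2) · sin71.7°·cos12.4° / [1 − cos59.3°]
    = 4.233 · 0.9273 / 0.4895 = 8.02 m
FS = H_c / H = 8.02 / 4.5 = 1.782

FS = 1.78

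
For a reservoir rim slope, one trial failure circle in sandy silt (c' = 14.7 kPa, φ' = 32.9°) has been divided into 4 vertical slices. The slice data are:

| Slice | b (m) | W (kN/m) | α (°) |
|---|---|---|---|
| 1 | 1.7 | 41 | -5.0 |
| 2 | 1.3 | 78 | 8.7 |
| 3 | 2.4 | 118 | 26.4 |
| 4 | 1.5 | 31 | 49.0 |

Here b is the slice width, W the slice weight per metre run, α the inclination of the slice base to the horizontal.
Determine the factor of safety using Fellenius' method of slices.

FS = 3.27

Ordinary method of slices: FS = Σ[c'·Δl_i + (W_i cosα_i)·tanφ'] / Σ W_i sinα_i, with Δl_i = b_i / cosα_i.
Slice 1: Δl = 1.7/cos(-5.0°) = 1.706 m; N'_1 = 41·cos(-5.0°) = 40.8; c'Δl = 25.09; W sinα = -3.6
Slice 2: Δl = 1.3/cos8.7° = 1.315 m; N'_2 = 78·cos8.7° = 77.1; c'Δl = 19.33; W sinα = 11.8
Slice 3: Δl = 2.4/cos26.4° = 2.679 m; N'_3 = 118·cos26.4° = 105.7; c'Δl = 39.39; W sinα = 52.5
Slice 4: Δl = 1.5/cos49.0° = 2.286 m; N'_4 = 31·cos49.0° = 20.3; c'Δl = 33.61; W sinα = 23.4
Σc'Δl = 117.4 kN/m; ΣN' = 244.0 kN/m; ΣW sinα = 84.1 kN/m
Resisting = 117.4 + 244.0·tan32.9° = 117.4 + 157.8 = 275.3 kN/m
FS = 275.3 / 84.1 = 3.273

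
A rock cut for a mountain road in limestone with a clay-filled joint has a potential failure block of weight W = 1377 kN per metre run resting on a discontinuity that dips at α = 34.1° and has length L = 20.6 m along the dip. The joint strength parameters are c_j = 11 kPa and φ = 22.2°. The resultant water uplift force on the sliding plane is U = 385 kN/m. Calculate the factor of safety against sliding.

Resolving the block weight along and normal to the plane and applying the Mohr–Coulomb strength on the joint:
N' = W cosα − U = 1377·cos34.1° − 385 = 755.2 kN/m
Driving force T = W sinα = 1377·sin34.1° = 772.0 kN/m
Resisting force R = c_j·L + N'·tanφ = 11·20.6 + 755.2·tan22.2° = 226.6 + 308.2 = 534.8 kN/m
FS = R / T = 534.8 / 772.0 = 0.693

FS = 0.69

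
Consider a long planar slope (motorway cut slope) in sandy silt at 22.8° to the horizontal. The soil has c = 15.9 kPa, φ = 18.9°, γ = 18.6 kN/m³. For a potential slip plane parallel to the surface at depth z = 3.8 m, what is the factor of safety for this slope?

FS = 1.44

For an infinite slope with a slip plane parallel to the surface (no pore pressure): FS = [c + γz cos²β tanφ] / [γz sinβ cosβ].
γz = 18.6·3.8 = 70.68 kN/m²
Numerator = 15.9 + 70.68·cos²22.8°·tan18.9° = 15.9 + 70.68·0.8498·0.3424 = 36.465 kPa
Denominator = 70.68·sin22.8°·cos22.8° = 70.68·0.3875·0.9219 = 25.249 kPa
FS = 36.465 / 25.249 = 1.444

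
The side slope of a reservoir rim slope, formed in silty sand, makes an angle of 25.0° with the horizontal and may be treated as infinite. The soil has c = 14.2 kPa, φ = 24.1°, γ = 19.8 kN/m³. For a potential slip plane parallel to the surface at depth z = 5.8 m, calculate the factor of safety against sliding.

For an infinite slope with a slip plane parallel to the surface (no pore pressure): FS = [c + γz cos²β tanφ] / [γz sinβ cosβ].
γz = 19.8·5.8 = 114.84 kN/m²
Numerator = 14.2 + 114.84·cos²25.0°·tan24.1° = 14.2 + 114.84·0.8214·0.4473 = 56.395 kPa
Denominator = 114.84·sin25.0°·cos25.0° = 114.84·0.4226·0.9063 = 43.986 kPa
FS = 56.395 / 43.986 = 1.282

FS = 1.28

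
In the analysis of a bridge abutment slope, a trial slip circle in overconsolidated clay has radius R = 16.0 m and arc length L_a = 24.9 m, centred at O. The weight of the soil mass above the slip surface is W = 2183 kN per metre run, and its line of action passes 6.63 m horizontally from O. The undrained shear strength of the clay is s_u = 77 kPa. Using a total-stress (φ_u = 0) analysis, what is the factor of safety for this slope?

FS = 2.12

Taking moments about the centre O, the resisting moment is provided by the undrained shear strength acting along the arc:
M_R = s_u·L_a·R = 77·24.90·16.0 = 30676.8 kN·m/m
M_D = W·d = 2183·6.63 = 14473.3 kN·m/m
FS = M_R / M_D = 30676.8 / 14473.3 = 2.120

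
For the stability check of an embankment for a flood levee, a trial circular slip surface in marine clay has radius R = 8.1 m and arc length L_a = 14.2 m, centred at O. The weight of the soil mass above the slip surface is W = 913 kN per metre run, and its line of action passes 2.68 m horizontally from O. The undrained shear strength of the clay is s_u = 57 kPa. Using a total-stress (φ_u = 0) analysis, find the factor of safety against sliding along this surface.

Taking moments about the centre O, the resisting moment is provided by the undrained shear strength acting along the arc:
M_R = s_u·L_a·R = 57·14.20·8.1 = 6556.1 kN·m/m
M_D = W·d = 913·2.68 = 2446.8 kN·m/m
FS = M_R / M_D = 6556.1 / 2446.8 = 2.679

FS = 2.68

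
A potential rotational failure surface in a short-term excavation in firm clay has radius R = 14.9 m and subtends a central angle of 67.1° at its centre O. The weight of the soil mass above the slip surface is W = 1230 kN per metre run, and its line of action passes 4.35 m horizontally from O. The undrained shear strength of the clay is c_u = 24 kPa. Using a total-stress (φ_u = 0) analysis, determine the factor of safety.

FS = 1.17

Taking moments about the centre O, the resisting moment is provided by the undrained shear strength acting along the arc:
Arc length L_a = R·θ = 14.9·(67.1°·π/180) = 14.9·1.1711 = 17.45 m
M_R = c_u·L_a·R = 24·17.45·14.9 = 6240.0 kN·m/m
M_D = W·d = 1230·4.35 = 5350.5 kN·m/m
FS = M_R / M_D = 6240.0 / 5350.5 = 1.166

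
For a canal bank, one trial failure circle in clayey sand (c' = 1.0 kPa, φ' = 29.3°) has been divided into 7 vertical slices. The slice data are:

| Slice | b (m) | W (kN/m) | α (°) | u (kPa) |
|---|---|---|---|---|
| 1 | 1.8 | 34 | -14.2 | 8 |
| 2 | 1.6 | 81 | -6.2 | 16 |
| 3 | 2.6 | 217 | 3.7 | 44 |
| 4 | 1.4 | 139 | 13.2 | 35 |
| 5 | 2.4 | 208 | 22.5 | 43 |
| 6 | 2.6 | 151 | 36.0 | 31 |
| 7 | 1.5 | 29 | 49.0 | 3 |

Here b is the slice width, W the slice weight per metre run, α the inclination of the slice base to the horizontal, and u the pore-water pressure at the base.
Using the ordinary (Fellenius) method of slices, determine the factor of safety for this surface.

FS = 1.03

Ordinary method of slices: FS = Σ[c'·Δl_i + (W_i cosα_i − u_i·Δl_i)·tanφ'] / Σ W_i sinα_i, with Δl_i = b_i / cosα_i.
Slice 1: Δl = 1.8/cos(-14.2°) = 1.857 m; N'_1 = 34·cos(-14.2°) − 8·1.857 = 18.1; c'Δl = 1.86; W sinα = -8.3
Slice 2: Δl = 1.6/cos(-6.2°) = 1.609 m; N'_2 = 81·cos(-6.2°) − 16·1.609 = 54.8; c'Δl = 1.61; W sinα = -8.7
Slice 3: Δl = 2.6/cos3.7° = 2.605 m; N'_3 = 217·cos3.7° − 44·2.605 = 101.9; c'Δl = 2.61; W sinα = 14.0
Slice 4: Δl = 1.4/cos13.2° = 1.438 m; N'_4 = 139·cos13.2° − 35·1.438 = 85.0; c'Δl = 1.44; W sinα = 31.7
Slice 5: Δl = 2.4/cos22.5° = 2.598 m; N'_5 = 208·cos22.5° − 43·2.598 = 80.5; c'Δl = 2.60; W sinα = 79.6
Slice 6: Δl = 2.6/cos36.0° = 3.214 m; N'_6 = 151·cos36.0° − 31·3.214 = 22.5; c'Δl = 3.21; W sinα = 88.8
Slice 7: Δl = 1.5/cos49.0° = 2.286 m; N'_7 = 29·cos49.0° − 3·2.286 = 12.2; c'Δl = 2.29; W sinα = 21.9
Σc'Δl = 15.6 kN/m; ΣN' = 375.0 kN/m; ΣW sinα = 218.9 kN/m
Resisting = 15.6 + 375.0·tan29.3° = 15.6 + 210.4 = 226.0 kN/m
FS = 226.0 / 218.9 = 1.033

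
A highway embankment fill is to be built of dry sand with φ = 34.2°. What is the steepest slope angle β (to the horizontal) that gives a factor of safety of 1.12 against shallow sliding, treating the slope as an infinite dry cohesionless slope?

For an infinite dry cohesionless slope FS = tanφ/tanβ, so tanβ = tanφ / FS.
tanβ = tan34.2° / 1.12 = 0.6796 / 1.12 = 0.6068
β = arctan(0.6068) = 31.25°

β = 31.2°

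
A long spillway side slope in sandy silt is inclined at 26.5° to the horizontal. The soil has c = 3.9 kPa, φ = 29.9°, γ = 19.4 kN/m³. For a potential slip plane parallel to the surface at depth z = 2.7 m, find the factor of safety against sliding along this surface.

FS = 1.34

For an infinite slope with a slip plane parallel to the surface (no pore pressure): FS = [c + γz cos²β tanφ] / [γz sinβ cosβ].
γz = 19.4·2.7 = 52.38 kN/m²
Numerator = 3.9 + 52.38·cos²26.5°·tan29.9° = 3.9 + 52.38·0.8009·0.5750 = 28.023 kPa
Denominator = 52.38·sin26.5°·cos26.5° = 52.38·0.4462·0.8949 = 20.916 kPa
FS = 28.023 / 20.916 = 1.340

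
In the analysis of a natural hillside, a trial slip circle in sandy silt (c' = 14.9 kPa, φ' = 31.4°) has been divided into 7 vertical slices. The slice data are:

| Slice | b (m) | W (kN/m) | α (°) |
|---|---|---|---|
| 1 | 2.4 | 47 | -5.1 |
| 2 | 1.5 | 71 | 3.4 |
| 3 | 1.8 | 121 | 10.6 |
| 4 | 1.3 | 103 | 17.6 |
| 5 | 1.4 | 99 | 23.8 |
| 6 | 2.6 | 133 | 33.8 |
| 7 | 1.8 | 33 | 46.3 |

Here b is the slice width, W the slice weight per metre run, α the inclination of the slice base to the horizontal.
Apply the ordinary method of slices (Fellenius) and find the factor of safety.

FS = 2.90

Ordinary method of slices: FS = Σ[c'·Δl_i + (W_i cosα_i)·tanφ'] / Σ W_i sinα_i, with Δl_i = b_i / cosα_i.
Slice 1: Δl = 2.4/cos(-5.1°) = 2.410 m; N'_1 = 47·cos(-5.1°) = 46.8; c'Δl = 35.90; W sinα = -4.2
Slice 2: Δl = 1.5/cos3.4° = 1.503 m; N'_2 = 71·cos3.4° = 70.9; c'Δl = 22.39; W sinα = 4.2
Slice 3: Δl = 1.8/cos10.6° = 1.831 m; N'_3 = 121·cos10.6° = 118.9; c'Δl = 27.29; W sinα = 22.3
Slice 4: Δl = 1.3/cos17.6° = 1.364 m; N'_4 = 103·cos17.6° = 98.2; c'Δl = 20.32; W sinα = 31.1
Slice 5: Δl = 1.4/cos23.8° = 1.530 m; N'_5 = 99·cos23.8° = 90.6; c'Δl = 22.80; W sinα = 40.0
Slice 6: Δl = 2.6/cos33.8° = 3.129 m; N'_6 = 133·cos33.8° = 110.5; c'Δl = 46.62; W sinα = 74.0
Slice 7: Δl = 1.8/cos46.3° = 2.605 m; N'_7 = 33·cos46.3° = 22.8; c'Δl = 38.82; W sinα = 23.9
Σc'Δl = 214.1 kN/m; ΣN' = 558.7 kN/m; ΣW sinα = 191.2 kN/m
Resisting = 214.1 + 558.7·tan31.4° = 214.1 + 341.0 = 555.2 kN/m
FS = 555.2 / 191.2 = 2.903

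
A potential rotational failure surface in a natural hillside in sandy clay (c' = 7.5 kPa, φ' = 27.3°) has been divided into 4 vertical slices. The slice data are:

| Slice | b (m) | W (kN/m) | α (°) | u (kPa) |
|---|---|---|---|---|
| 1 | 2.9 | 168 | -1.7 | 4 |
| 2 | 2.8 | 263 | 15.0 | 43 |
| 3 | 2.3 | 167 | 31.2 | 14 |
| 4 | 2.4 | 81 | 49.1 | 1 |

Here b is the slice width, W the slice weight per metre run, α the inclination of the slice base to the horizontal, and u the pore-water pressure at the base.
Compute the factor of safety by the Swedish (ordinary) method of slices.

Ordinary method of slices: FS = Σ[c'·Δl_i + (W_i cosα_i − u_i·Δl_i)·tanφ'] / Σ W_i sinα_i, with Δl_i = b_i / cosα_i.
Slice 1: Δl = 2.9/cos(-1.7°) = 2.901 m; N'_1 = 168·cos(-1.7°) − 4·2.901 = 156.3; c'Δl = 21.76; W sinα = -5.0
Slice 2: Δl = 2.8/cos15.0° = 2.899 m; N'_2 = 263·cos15.0° − 43·2.899 = 129.4; c'Δl = 21.74; W sinα = 68.1
Slice 3: Δl = 2.3/cos31.2° = 2.689 m; N'_3 = 167·cos31.2° − 14·2.689 = 105.2; c'Δl = 20.17; W sinα = 86.5
Slice 4: Δl = 2.4/cos49.1° = 3.666 m; N'_4 = 81·cos49.1° − 1·3.666 = 49.4; c'Δl = 27.49; W sinα = 61.2
Σc'Δl = 91.2 kN/m; ΣN' = 440.3 kN/m; ΣW sinα = 210.8 kN/m
Resisting = 91.2 + 440.3·tan27.3° = 91.2 + 227.2 = 318.4 kN/m
FS = 318.4 / 210.8 = 1.510

FS = 1.51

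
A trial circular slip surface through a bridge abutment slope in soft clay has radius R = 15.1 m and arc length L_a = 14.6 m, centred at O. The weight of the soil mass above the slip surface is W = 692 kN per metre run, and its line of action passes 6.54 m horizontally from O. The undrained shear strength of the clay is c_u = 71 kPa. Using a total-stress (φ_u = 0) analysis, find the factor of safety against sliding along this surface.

Taking moments about the centre O, the resisting moment is provided by the undrained shear strength acting along the arc:
M_R = c_u·L_a·R = 71·14.60·15.1 = 15652.7 kN·m/m
M_D = W·d = 692·6.54 = 4525.7 kN·m/m
FS = M_R / M_D = 15652.7 / 4525.7 = 3.459

FS = 3.46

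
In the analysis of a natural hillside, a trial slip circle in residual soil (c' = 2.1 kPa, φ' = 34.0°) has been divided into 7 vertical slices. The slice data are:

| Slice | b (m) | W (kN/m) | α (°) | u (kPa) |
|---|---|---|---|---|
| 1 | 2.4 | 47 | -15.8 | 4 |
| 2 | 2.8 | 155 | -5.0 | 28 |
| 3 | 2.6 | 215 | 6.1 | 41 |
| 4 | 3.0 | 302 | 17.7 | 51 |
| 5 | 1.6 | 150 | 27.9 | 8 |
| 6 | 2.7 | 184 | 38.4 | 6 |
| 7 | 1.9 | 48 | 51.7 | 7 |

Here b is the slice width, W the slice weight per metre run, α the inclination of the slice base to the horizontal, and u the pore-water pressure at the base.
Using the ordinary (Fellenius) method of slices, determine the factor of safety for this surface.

Ordinary method of slices: FS = Σ[c'·Δl_i + (W_i cosα_i − u_i·Δl_i)·tanφ'] / Σ W_i sinα_i, with Δl_i = b_i / cosα_i.
Slice 1: Δl = 2.4/cos(-15.8°) = 2.494 m; N'_1 = 47·cos(-15.8°) − 4·2.494 = 35.2; c'Δl = 5.24; W sinα = -12.8
Slice 2: Δl = 2.8/cos(-5.0°) = 2.811 m; N'_2 = 155·cos(-5.0°) − 28·2.811 = 75.7; c'Δl = 5.90; W sinα = -13.5
Slice 3: Δl = 2.6/cos6.1° = 2.615 m; N'_3 = 215·cos6.1° − 41·2.615 = 106.6; c'Δl = 5.49; W sinα = 22.8
Slice 4: Δl = 3.0/cos17.7° = 3.149 m; N'_4 = 302·cos17.7° − 51·3.149 = 127.1; c'Δl = 6.61; W sinα = 91.8
Slice 5: Δl = 1.6/cos27.9° = 1.810 m; N'_5 = 150·cos27.9° − 8·1.810 = 118.1; c'Δl = 3.80; W sinα = 70.2
Slice 6: Δl = 2.7/cos38.4° = 3.445 m; N'_6 = 184·cos38.4° − 6·3.445 = 123.5; c'Δl = 7.23; W sinα = 114.3
Slice 7: Δl = 1.9/cos51.7° = 3.066 m; N'_7 = 48·cos51.7° − 7·3.066 = 8.3; c'Δl = 6.44; W sinα = 37.7
Σc'Δl = 40.7 kN/m; ΣN' = 594.5 kN/m; ΣW sinα = 310.5 kN/m
Resisting = 40.7 + 594.5·tan34.0° = 40.7 + 401.0 = 441.7 kN/m
FS = 441.7 / 310.5 = 1.423

FS = 1.42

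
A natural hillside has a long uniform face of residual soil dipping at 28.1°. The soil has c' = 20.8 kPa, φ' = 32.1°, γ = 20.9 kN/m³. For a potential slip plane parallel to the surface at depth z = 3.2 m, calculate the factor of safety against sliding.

FS = 1.92

For an infinite slope with a slip plane parallel to the surface (no pore pressure): FS = [c' + γz cos²β tanφ'] / [γz sinβ cosβ].
γz = 20.9·3.2 = 66.88 kN/m²
Numerator = 20.8 + 66.88·cos²28.1°·tan32.1° = 20.8 + 66.88·0.7781·0.6273 = 53.446 kPa
Denominator = 66.88·sin28.1°·cos28.1° = 66.88·0.4710·0.8821 = 27.788 kPa
FS = 53.446 / 27.788 = 1.923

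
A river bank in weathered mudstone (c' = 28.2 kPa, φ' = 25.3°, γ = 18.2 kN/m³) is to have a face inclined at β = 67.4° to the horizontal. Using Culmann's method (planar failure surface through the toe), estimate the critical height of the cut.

Culmann's analysis gives the critical failure plane at α_cr = (β + φ')/2 = (67.4 + 25.3)/2 = 46.4°, and the critical height
H_c = (4c'/γ) · sinβ cosφ' / [1 − cos(β − φ')]
    = (4·28.2/18.2) · sin67.4°·cos25.3° / [1 − cos(42.1°)]
    = 6.198 · 0.9232·0.9041 / [1 − 0.7420]
    = 6.198 · 0.8347 / 0.2580
    = 20.05 m

H_c = 20.05 m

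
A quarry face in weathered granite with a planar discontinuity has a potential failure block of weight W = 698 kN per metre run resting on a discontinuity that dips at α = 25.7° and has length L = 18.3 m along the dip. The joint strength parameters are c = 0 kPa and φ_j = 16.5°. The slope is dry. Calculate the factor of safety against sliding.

Resolving the block weight along and normal to the plane and applying the Mohr–Coulomb strength on the joint:
N' = W cosα = 698·cos25.7° = 629.0 kN/m
Driving force T = W sinα = 698·sin25.7° = 302.7 kN/m
Resisting force R = c·L + N'·tanφ_j = 0·18.3 + 629.0·tan16.5° = 0.0 + 186.3 = 186.3 kN/m
FS = R / T = 186.3 / 302.7 = 0.615

FS = 0.62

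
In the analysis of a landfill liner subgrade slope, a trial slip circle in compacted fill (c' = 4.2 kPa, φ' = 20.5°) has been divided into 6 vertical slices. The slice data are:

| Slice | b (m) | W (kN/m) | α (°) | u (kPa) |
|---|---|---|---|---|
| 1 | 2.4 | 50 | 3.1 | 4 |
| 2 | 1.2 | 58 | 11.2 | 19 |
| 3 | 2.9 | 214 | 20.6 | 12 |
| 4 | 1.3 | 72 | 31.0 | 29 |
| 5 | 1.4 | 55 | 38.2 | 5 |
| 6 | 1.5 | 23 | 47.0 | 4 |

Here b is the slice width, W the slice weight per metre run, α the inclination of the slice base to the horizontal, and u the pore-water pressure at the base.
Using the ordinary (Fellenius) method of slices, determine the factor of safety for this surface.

Ordinary method of slices: FS = Σ[c'·Δl_i + (W_i cosα_i − u_i·Δl_i)·tanφ'] / Σ W_i sinα_i, with Δl_i = b_i / cosα_i.
Slice 1: Δl = 2.4/cos3.1° = 2.404 m; N'_1 = 50·cos3.1° − 4·2.404 = 40.3; c'Δl = 10.09; W sinα = 2.7
Slice 2: Δl = 1.2/cos11.2° = 1.223 m; N'_2 = 58·cos11.2° − 19·1.223 = 33.7; c'Δl = 5.14; W sinα = 11.3
Slice 3: Δl = 2.9/cos20.6° = 3.098 m; N'_3 = 214·cos20.6° − 12·3.098 = 163.1; c'Δl = 13.01; W sinα = 75.3
Slice 4: Δl = 1.3/cos31.0° = 1.517 m; N'_4 = 72·cos31.0° − 29·1.517 = 17.7; c'Δl = 6.37; W sinα = 37.1
Slice 5: Δl = 1.4/cos38.2° = 1.781 m; N'_5 = 55·cos38.2° − 5·1.781 = 34.3; c'Δl = 7.48; W sinα = 34.0
Slice 6: Δl = 1.5/cos47.0° = 2.199 m; N'_6 = 23·cos47.0° − 4·2.199 = 6.9; c'Δl = 9.24; W sinα = 16.8
Σc'Δl = 51.3 kN/m; ΣN' = 296.0 kN/m; ΣW sinα = 177.2 kN/m
Resisting = 51.3 + 296.0·tan20.5° = 51.3 + 110.7 = 162.0 kN/m
FS = 162.0 / 177.2 = 0.914

FS = 0.91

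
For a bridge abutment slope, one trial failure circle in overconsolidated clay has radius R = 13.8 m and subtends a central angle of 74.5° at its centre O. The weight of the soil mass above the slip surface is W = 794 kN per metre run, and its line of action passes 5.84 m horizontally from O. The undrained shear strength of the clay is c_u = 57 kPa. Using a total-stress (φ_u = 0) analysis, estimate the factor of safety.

Taking moments about the centre O, the resisting moment is provided by the undrained shear strength acting along the arc:
Arc length L_a = R·θ = 13.8·(74.5°·π/180) = 13.8·1.3003 = 17.94 m
M_R = c_u·L_a·R = 57·17.94·13.8 = 14114.5 kN·m/m
M_D = W·d = 794·5.84 = 4637.0 kN·m/m
FS = M_R / M_D = 14114.5 / 4637.0 = 3.044

FS = 3.04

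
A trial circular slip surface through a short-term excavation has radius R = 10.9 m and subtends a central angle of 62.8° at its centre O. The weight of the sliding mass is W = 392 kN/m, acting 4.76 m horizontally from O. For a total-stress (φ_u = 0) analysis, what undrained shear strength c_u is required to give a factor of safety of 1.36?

FS = c_u·L_a·R / (W·d), so c_u = FS·W·d / (L_a·R).
Arc length L_a = R·θ = 10.9·(62.8°·π/180) = 10.9·1.0961 = 11.95 m
c_u = 1.36·392·4.76 / (11.95·10.9) = 2537.7 / 130.22 = 19.49 kPa

c_u = 19.5 kPa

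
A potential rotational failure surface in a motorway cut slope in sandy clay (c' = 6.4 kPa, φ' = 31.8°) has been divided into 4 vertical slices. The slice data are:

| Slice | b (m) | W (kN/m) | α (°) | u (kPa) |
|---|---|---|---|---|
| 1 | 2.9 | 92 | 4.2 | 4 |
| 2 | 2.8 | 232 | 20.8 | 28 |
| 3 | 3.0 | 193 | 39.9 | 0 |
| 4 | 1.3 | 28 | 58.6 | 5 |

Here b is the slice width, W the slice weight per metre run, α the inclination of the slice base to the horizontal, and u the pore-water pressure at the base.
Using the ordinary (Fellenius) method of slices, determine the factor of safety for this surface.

Ordinary method of slices: FS = Σ[c'·Δl_i + (W_i cosα_i − u_i·Δl_i)·tanφ'] / Σ W_i sinα_i, with Δl_i = b_i / cosα_i.
Slice 1: Δl = 2.9/cos4.2° = 2.908 m; N'_1 = 92·cos4.2° − 4·2.908 = 80.1; c'Δl = 18.61; W sinα = 6.7
Slice 2: Δl = 2.8/cos20.8° = 2.995 m; N'_2 = 232·cos20.8° − 28·2.995 = 133.0; c'Δl = 19.17; W sinα = 82.4
Slice 3: Δl = 3.0/cos39.9° = 3.911 m; N'_3 = 193·cos39.9° − 0·3.911 = 148.1; c'Δl = 25.03; W sinα = 123.8
Slice 4: Δl = 1.3/cos58.6° = 2.495 m; N'_4 = 28·cos58.6° − 5·2.495 = 2.1; c'Δl = 15.97; W sinα = 23.9
Σc'Δl = 78.8 kN/m; ΣN' = 363.3 kN/m; ΣW sinα = 236.8 kN/m
Resisting = 78.8 + 363.3·tan31.8° = 78.8 + 225.3 = 304.0 kN/m
FS = 304.0 / 236.8 = 1.284

FS = 1.28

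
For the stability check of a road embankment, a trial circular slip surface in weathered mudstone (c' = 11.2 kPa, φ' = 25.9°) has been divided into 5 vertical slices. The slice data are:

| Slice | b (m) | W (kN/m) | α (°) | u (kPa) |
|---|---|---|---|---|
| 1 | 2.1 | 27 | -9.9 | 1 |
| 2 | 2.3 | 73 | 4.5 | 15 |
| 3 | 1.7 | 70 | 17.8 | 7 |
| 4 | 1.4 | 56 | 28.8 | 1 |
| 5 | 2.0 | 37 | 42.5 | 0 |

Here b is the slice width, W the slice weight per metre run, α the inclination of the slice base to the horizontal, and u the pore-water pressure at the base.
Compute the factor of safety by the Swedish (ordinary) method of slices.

FS = 2.83

Ordinary method of slices: FS = Σ[c'·Δl_i + (W_i cosα_i − u_i·Δl_i)·tanφ'] / Σ W_i sinα_i, with Δl_i = b_i / cosα_i.
Slice 1: Δl = 2.1/cos(-9.9°) = 2.132 m; N'_1 = 27·cos(-9.9°) − 1·2.132 = 24.5; c'Δl = 23.88; W sinα = -4.6
Slice 2: Δl = 2.3/cos4.5° = 2.307 m; N'_2 = 73·cos4.5° − 15·2.307 = 38.2; c'Δl = 25.84; W sinα = 5.7
Slice 3: Δl = 1.7/cos17.8° = 1.785 m; N'_3 = 70·cos17.8° − 7·1.785 = 54.2; c'Δl = 20.00; W sinα = 21.4
Slice 4: Δl = 1.4/cos28.8° = 1.598 m; N'_4 = 56·cos28.8° − 1·1.598 = 47.5; c'Δl = 17.89; W sinα = 27.0
Slice 5: Δl = 2.0/cos42.5° = 2.713 m; N'_5 = 37·cos42.5° − 0·2.713 = 27.3; c'Δl = 30.38; W sinα = 25.0
Σc'Δl = 118.0 kN/m; ΣN' = 191.5 kN/m; ΣW sinα = 74.5 kN/m
Resisting = 118.0 + 191.5·tan25.9° = 118.0 + 93.0 = 211.0 kN/m
FS = 211.0 / 74.5 = 2.834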